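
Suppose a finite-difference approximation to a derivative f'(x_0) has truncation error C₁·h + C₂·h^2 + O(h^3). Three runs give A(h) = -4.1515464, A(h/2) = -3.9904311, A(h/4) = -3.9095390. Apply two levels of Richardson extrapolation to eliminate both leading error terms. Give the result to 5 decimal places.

First eliminate the h term (factor 2^1 = 2):
  B₁ = (2·(-3.9904311) − (-4.1515464))/1 = -3.8293158
  B₂ = (2·(-3.9095390) − (-3.9904311))/1 = -3.8286469
Then eliminate the h^2 term (factor 2^2 = 4):
  (4·(-3.8286469) − (-3.8293158))/3 = -3.8284239

-3.82842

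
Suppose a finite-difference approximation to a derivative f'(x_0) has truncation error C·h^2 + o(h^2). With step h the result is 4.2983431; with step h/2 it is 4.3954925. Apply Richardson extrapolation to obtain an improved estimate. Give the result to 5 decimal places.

Extrapolated value = (4·A(h/2) − A(h)) / (4 − 1)
= (4·4.3954925 − 4.2983431) / 3
= 13.2836269 / 3 = 4.4278756

4.42788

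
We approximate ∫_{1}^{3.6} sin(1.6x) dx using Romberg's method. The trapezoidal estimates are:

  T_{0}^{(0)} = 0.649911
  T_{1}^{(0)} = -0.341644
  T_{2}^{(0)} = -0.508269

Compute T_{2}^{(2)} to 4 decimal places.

-0.5566

Richardson extrapolation on the trapezoidal column (denominator 4−1=3):
T_{1}^{(1)} = -0.341644 + (-0.341644 − 0.649911)/3 = -0.672162
T_{2}^{(1)} = -0.508269 + (-0.508269 − (-0.341644))/3 = -0.563811
T_{2}^{(2)} = -0.563811 + (-0.563811 − (-0.672162))/15 = -0.556588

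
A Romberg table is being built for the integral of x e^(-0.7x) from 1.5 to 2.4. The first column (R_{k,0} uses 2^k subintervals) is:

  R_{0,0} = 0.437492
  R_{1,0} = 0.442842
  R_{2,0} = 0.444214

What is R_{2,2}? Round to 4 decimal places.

Richardson extrapolation on the trapezoidal column (denominator 4−1=3):
R_{1,1} = 0.442842 + (0.442842 − 0.437492)/3 = 0.444625
R_{2,1} = (4·0.444214 − 0.442842) / 3 = 0.444671
R_{2,2} = 0.444671 + (0.444671 − 0.444625)/15 = 0.444674
(Column j=1 coincides with Simpson's rule on the same nodes.)

0.4447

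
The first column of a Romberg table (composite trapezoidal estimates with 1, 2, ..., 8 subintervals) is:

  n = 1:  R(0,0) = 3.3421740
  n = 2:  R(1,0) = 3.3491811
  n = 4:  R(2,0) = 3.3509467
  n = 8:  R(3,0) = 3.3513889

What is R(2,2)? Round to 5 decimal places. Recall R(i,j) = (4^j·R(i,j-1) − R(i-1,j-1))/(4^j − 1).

Richardson extrapolation on the trapezoidal column (denominator 4−1=3):
R(1,1) = (4·3.3491811 − 3.3421740) / 3 = 3.3515168
R(2,1) = 3.3509467 + (3.3509467 − 3.3491811)/3 = 3.3515352
R(2,2) = 3.3515352 + (3.3515352 − 3.3515168)/15 = 3.3515364

3.35154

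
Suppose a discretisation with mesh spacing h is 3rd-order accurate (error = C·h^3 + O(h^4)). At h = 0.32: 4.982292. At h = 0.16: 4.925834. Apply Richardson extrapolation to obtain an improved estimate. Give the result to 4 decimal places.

Extrapolated value = (8·A(h/2) − A(h)) / (8 − 1)
= (8·4.925834 − 4.982292) / 7
= 34.424380 / 7 = 4.917769

4.9178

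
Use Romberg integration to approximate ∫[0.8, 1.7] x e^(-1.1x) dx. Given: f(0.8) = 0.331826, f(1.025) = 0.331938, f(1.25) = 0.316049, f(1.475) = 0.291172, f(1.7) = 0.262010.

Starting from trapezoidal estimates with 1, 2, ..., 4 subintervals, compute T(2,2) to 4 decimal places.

0.2789

T(0,0) (trapezoid, 1 panel, h=0.9000): 0.267226
T(1,0) (trapezoid, 2 panels, h=0.4500): 0.275835
T(2,0) (trapezoid, 4 panels, h=0.2250): 0.278117
T(1,1) = 0.275835 + (0.275835 − 0.267226)/3 = 0.278705
T(2,1) = 0.278117 + (0.278117 − 0.275835)/3 = 0.278878
T(2,2) = 0.278878 + (0.278878 − 0.278705)/15 = 0.278890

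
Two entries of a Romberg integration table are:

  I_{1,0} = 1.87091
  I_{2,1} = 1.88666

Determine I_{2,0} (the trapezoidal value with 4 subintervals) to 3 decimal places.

From I_{2,1} = (4·I_{2,0} − I_{1,0})/3, solve for I_{2,0}:
4·I_{2,0} = 3·1.88666 + 1.87091 = 7.53089
I_{2,0} = 1.88272

1.883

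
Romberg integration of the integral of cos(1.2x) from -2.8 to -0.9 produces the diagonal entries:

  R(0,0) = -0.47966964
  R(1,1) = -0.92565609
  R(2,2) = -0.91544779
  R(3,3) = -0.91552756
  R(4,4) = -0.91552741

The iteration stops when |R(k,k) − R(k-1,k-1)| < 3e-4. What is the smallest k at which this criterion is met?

|R(1,1) − R(0,0)| = 0.44598645 ≥ 3e-4
|R(2,2) − R(1,1)| = 0.01020830 ≥ 3e-4
|R(3,3) − R(2,2)| = 0.00007977 < 3e-4

k = 3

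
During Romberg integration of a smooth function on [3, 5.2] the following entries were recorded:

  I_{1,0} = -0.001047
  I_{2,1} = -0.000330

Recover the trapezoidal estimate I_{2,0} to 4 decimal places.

From I_{2,1} = (4·I_{2,0} − I_{1,0})/3, solve for I_{2,0}:
4·I_{2,0} = 3·(-0.000330) + (-0.001047) = -0.002037
I_{2,0} = -0.000509

-0.0005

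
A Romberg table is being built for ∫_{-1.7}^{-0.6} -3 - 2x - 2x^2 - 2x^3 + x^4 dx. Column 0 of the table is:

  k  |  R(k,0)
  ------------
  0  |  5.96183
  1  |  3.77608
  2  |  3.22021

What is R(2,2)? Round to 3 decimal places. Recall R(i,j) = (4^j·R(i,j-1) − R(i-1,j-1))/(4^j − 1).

3.034

Richardson extrapolation on the trapezoidal column (denominator 4−1=3):
R(1,1) = 3.77608 + (3.77608 − 5.96183)/3 = 3.04750
R(2,1) = 3.22021 + (3.22021 − 3.77608)/3 = 3.03492
R(2,2) = 3.03492 + (3.03492 − 3.04750)/15 = 3.03408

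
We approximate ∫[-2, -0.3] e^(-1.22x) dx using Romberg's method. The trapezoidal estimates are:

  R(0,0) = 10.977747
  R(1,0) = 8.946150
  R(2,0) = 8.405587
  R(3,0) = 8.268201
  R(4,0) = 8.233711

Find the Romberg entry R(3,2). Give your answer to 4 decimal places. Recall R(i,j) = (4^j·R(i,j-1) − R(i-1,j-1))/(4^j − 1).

Richardson extrapolation on the trapezoidal column (denominator 4−1=3):
R(2,1) = (4·8.405587 − 8.946150) / 3 = 8.225399
R(3,1) = 8.268201 + (8.268201 − 8.405587)/3 = 8.222406
R(3,2) = 8.222406 + (8.222406 − 8.225399)/15 = 8.222206

8.2222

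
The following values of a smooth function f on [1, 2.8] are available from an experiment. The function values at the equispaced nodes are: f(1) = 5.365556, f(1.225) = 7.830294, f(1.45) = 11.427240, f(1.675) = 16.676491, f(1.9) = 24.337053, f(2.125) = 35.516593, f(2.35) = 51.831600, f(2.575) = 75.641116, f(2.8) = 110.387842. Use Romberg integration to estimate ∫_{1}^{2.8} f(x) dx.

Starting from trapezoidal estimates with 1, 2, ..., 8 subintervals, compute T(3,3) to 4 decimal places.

T(0,0) (trapezoid, 1 panel, h=1.8000): 104.178058
T(1,0) (trapezoid, 2 panels, h=0.9000): 73.992377
T(2,0) (trapezoid, 4 panels, h=0.4500): 65.462666
T(3,0) (trapezoid, 8 panels, h=0.2250): 63.255844
T(1,1) = 73.992377 + (73.992377 − 104.178058)/3 = 63.930483
T(2,1) = 65.462666 + (65.462666 − 73.992377)/3 = 62.619429
T(3,1) = 63.255844 + (63.255844 − 65.462666)/3 = 62.520237
T(2,2) = 62.619429 + (62.619429 − 63.930483)/15 = 62.532025
T(3,2) = 62.520237 + (62.520237 − 62.619429)/15 = 62.513624
T(3,3) = 62.513624 + (62.513624 − 62.532025)/63 = 62.513332

62.5133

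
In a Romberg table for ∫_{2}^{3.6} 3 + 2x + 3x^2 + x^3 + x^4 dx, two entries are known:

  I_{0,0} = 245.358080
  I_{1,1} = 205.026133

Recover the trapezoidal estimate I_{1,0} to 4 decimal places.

215.1091

From I_{1,1} = (4·I_{1,0} − I_{0,0})/3, solve for I_{1,0}:
4·I_{1,0} = 3·205.026133 + 245.358080 = 860.436479
I_{1,0} = 215.109120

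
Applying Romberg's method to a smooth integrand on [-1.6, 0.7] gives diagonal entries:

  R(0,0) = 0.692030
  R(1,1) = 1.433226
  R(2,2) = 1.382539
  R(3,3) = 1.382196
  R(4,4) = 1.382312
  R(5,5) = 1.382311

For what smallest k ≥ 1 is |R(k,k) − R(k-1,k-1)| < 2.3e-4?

|R(1,1) − R(0,0)| = 0.741196 ≥ 2.3e-4
|R(2,2) − R(1,1)| = 0.050687 ≥ 2.3e-4
|R(3,3) − R(2,2)| = 0.000343 ≥ 2.3e-4
|R(4,4) − R(3,3)| = 0.000116 < 2.3e-4

k = 4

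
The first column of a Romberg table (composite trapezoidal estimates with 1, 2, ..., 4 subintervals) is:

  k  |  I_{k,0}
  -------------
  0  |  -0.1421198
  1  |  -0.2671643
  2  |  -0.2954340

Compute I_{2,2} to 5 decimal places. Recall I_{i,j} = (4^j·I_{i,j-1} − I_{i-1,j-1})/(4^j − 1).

Richardson extrapolation on the trapezoidal column (denominator 4−1=3):
I_{1,1} = (4·(-0.2671643) − (-0.1421198)) / 3 = -0.3088458
I_{2,1} = (4·(-0.2954340) − (-0.2671643)) / 3 = -0.3048572
I_{2,2} = -0.3048572 + (-0.3048572 − (-0.3088458))/15 = -0.3045913

-0.30459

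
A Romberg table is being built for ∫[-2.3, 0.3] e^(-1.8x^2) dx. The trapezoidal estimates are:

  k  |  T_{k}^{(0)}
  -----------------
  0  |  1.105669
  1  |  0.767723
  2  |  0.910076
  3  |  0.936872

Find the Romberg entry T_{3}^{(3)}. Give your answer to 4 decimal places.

Richardson extrapolation on the trapezoidal column (denominator 4−1=3):
T_{1}^{(1)} = 0.767723 + (0.767723 − 1.105669)/3 = 0.655074
T_{2}^{(1)} = (4·0.910076 − 0.767723) / 3 = 0.957527
T_{3}^{(1)} = (4·0.936872 − 0.910076) / 3 = 0.945804
T_{2}^{(2)} = (16·0.957527 − 0.655074) / 15 = 0.977691
T_{3}^{(2)} = (16·0.945804 − 0.957527) / 15 = 0.945022
T_{3}^{(3)} = (64·0.945022 − 0.977691) / 63 = 0.944503

0.9445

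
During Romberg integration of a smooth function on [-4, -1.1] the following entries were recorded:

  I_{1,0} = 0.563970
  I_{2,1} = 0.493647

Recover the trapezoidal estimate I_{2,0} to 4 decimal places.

0.5112

From I_{2,1} = (4·I_{2,0} − I_{1,0})/3, solve for I_{2,0}:
4·I_{2,0} = 3·0.493647 + 0.563970 = 2.044911
I_{2,0} = 0.511228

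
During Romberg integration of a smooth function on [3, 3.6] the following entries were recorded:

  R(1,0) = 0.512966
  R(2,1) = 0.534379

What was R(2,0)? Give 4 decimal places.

From R(2,1) = (4·R(2,0) − R(1,0))/3, solve for R(2,0):
4·R(2,0) = 3·0.534379 + 0.512966 = 2.116103
R(2,0) = 0.529026

0.5290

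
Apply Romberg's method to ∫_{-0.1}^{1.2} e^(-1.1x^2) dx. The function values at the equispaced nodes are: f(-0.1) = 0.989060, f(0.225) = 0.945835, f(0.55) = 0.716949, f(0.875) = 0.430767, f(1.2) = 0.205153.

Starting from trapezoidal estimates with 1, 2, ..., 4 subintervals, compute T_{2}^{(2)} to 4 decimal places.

0.8813

T_{0}^{(0)} (trapezoid, 1 panel, h=1.3000): 0.776238
T_{1}^{(0)} (trapezoid, 2 panels, h=0.6500): 0.854136
T_{2}^{(0)} (trapezoid, 4 panels, h=0.3250): 0.874464
T_{1}^{(1)} = 0.854136 + (0.854136 − 0.776238)/3 = 0.880102
T_{2}^{(1)} = 0.874464 + (0.874464 − 0.854136)/3 = 0.881240
T_{2}^{(2)} = 0.881240 + (0.881240 − 0.880102)/15 = 0.881316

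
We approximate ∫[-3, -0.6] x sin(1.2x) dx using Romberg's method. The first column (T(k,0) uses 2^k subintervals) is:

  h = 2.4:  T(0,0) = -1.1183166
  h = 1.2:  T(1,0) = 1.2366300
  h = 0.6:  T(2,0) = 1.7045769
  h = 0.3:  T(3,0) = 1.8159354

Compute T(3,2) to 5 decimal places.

1.85255

Richardson extrapolation on the trapezoidal column (denominator 4−1=3):
T(2,1) = 1.7045769 + (1.7045769 − 1.2366300)/3 = 1.8605592
T(3,1) = (4·1.8159354 − 1.7045769) / 3 = 1.8530549
T(3,2) = 1.8530549 + (1.8530549 − 1.8605592)/15 = 1.8525546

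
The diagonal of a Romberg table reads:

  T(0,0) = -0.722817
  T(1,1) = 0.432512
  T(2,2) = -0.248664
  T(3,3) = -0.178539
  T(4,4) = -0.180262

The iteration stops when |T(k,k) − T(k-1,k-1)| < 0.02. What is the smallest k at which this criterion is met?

k = 4

|T(1,1) − T(0,0)| = 1.155329 ≥ 0.02
|T(2,2) − T(1,1)| = 0.681176 ≥ 0.02
|T(3,3) − T(2,2)| = 0.070125 ≥ 0.02
|T(4,4) − T(3,3)| = 0.001723 < 0.02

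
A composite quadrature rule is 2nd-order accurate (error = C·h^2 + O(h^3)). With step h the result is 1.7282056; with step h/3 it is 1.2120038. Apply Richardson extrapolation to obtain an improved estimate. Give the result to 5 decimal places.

1.14748

Extrapolated value = (9·A(h/3) − A(h)) / (9 − 1)
= (9·1.2120038 − 1.7282056) / 8
= 9.1798286 / 8 = 1.1474786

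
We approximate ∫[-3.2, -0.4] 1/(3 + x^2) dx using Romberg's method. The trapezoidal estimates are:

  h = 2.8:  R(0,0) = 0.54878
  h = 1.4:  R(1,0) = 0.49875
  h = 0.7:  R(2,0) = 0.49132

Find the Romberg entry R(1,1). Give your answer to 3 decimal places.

R(1,1) = 0.49875 + (0.49875 − 0.54878)/3 = 0.48207

0.482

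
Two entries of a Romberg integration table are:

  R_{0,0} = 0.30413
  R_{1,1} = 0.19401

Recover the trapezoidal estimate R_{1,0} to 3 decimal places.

From R_{1,1} = (4·R_{1,0} − R_{0,0})/3, solve for R_{1,0}:
4·R_{1,0} = 3·0.19401 + 0.30413 = 0.88616
R_{1,0} = 0.22154

0.222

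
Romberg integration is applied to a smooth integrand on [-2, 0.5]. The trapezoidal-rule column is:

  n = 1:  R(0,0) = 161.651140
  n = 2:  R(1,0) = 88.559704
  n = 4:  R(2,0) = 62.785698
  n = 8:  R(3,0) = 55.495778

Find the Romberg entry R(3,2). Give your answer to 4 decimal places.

Richardson extrapolation on the trapezoidal column (denominator 4−1=3):
R(2,1) = 62.785698 + (62.785698 − 88.559704)/3 = 54.194363
R(3,1) = (4·55.495778 − 62.785698) / 3 = 53.065805
R(3,2) = (16·53.065805 − 54.194363) / 15 = 52.990568
(Column j=1 coincides with Simpson's rule on the same nodes.)

52.9906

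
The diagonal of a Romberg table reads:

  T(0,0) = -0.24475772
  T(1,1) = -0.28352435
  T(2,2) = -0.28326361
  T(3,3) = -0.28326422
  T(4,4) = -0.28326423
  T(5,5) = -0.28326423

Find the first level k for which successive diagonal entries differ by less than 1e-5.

k = 3

|T(1,1) − T(0,0)| = 0.03876663 ≥ 1e-5
|T(2,2) − T(1,1)| = 0.00026074 ≥ 1e-5
|T(3,3) − T(2,2)| = 0.00000061 < 1e-5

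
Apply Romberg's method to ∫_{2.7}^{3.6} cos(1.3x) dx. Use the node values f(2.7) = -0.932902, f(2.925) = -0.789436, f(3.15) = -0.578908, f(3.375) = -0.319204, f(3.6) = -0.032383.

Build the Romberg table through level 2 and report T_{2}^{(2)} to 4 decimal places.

T_{0}^{(0)} (trapezoid, 1 panel, h=0.9000): -0.434378
T_{1}^{(0)} (trapezoid, 2 panels, h=0.4500): -0.477698
T_{2}^{(0)} (trapezoid, 4 panels, h=0.2250): -0.488293
T_{1}^{(1)} = -0.477698 + (-0.477698 − (-0.434378))/3 = -0.492138
T_{2}^{(1)} = -0.488293 + (-0.488293 − (-0.477698))/3 = -0.491825
T_{2}^{(2)} = -0.491825 + (-0.491825 − (-0.492138))/15 = -0.491804

-0.4918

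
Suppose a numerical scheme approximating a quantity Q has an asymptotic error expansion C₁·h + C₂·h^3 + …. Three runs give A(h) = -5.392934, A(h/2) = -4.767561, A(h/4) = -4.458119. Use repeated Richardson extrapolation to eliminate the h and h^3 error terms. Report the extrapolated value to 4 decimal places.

First eliminate the h term (factor 2^1 = 2):
  B₁ = (2·(-4.767561) − (-5.392934))/1 = -4.142188
  B₂ = (2·(-4.458119) − (-4.767561))/1 = -4.148677
Then eliminate the h^3 term (factor 2^3 = 8):
  (8·(-4.148677) − (-4.142188))/7 = -4.149604

-4.1496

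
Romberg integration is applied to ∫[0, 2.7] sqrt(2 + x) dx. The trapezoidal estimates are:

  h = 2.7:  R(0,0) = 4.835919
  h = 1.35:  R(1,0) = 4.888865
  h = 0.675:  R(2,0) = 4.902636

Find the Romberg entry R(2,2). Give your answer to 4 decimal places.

4.9073

Richardson extrapolation on the trapezoidal column (denominator 4−1=3):
R(1,1) = (4·4.888865 − 4.835919) / 3 = 4.906514
R(2,1) = (4·4.902636 − 4.888865) / 3 = 4.907226
R(2,2) = 4.907226 + (4.907226 − 4.906514)/15 = 4.907273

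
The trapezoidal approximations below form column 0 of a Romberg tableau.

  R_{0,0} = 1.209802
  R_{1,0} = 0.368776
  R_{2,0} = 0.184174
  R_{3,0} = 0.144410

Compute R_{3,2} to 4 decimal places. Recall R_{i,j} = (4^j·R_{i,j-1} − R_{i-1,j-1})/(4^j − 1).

0.1317

R_{2,1} = (4·0.184174 − 0.368776) / 3 = 0.122640
R_{3,1} = (4·0.144410 − 0.184174) / 3 = 0.131155
R_{3,2} = (16·0.131155 − 0.122640) / 15 = 0.131723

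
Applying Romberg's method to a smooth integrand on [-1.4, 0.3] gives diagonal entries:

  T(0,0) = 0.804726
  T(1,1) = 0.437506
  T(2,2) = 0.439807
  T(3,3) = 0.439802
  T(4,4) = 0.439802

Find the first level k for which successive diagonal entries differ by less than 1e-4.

|T(1,1) − T(0,0)| = 0.367220 ≥ 1e-4
|T(2,2) − T(1,1)| = 0.002301 ≥ 1e-4
|T(3,3) − T(2,2)| = 0.000005 < 1e-4

k = 3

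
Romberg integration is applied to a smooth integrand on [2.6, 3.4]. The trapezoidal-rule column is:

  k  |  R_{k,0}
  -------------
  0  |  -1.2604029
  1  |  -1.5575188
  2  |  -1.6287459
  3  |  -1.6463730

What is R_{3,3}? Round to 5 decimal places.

Richardson extrapolation on the trapezoidal column (denominator 4−1=3):
R_{1,1} = (4·(-1.5575188) − (-1.2604029)) / 3 = -1.6565574
R_{2,1} = (4·(-1.6287459) − (-1.5575188)) / 3 = -1.6524883
R_{3,1} = -1.6463730 + (-1.6463730 − (-1.6287459))/3 = -1.6522487
R_{2,2} = (16·(-1.6524883) − (-1.6565574)) / 15 = -1.6522170
R_{3,2} = (16·(-1.6522487) − (-1.6524883)) / 15 = -1.6522327
R_{3,3} = -1.6522327 + (-1.6522327 − (-1.6522170))/63 = -1.6522329
(Column j=1 coincides with Simpson's rule on the same nodes.)

-1.65223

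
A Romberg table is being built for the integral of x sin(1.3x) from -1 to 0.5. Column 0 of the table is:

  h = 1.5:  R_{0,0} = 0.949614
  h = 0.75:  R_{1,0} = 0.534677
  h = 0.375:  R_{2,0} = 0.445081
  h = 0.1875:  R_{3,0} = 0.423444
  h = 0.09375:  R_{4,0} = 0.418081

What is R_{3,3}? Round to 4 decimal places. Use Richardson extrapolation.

0.4163

Richardson extrapolation on the trapezoidal column (denominator 4−1=3):
R_{1,1} = (4·0.534677 − 0.949614) / 3 = 0.396365
R_{2,1} = (4·0.445081 − 0.534677) / 3 = 0.415216
R_{3,1} = (4·0.423444 − 0.445081) / 3 = 0.416232
R_{2,2} = (16·0.415216 − 0.396365) / 15 = 0.416473
R_{3,2} = 0.416232 + (0.416232 − 0.415216)/15 = 0.416300
R_{3,3} = 0.416300 + (0.416300 − 0.416473)/63 = 0.416297
(Column j=1 coincides with Simpson's rule on the same nodes.)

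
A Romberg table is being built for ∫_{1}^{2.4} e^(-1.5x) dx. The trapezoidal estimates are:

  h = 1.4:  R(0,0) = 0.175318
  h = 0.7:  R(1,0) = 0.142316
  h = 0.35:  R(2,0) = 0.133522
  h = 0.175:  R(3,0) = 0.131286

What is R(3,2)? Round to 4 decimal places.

R(2,1) = (4·0.133522 − 0.142316) / 3 = 0.130591
R(3,1) = (4·0.131286 − 0.133522) / 3 = 0.130541
R(3,2) = 0.130541 + (0.130541 − 0.130591)/15 = 0.130538

0.1305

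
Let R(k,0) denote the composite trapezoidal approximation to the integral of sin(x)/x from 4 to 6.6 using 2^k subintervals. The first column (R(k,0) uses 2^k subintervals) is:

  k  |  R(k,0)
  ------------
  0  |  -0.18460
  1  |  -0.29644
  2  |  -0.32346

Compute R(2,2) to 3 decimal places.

-0.332

Richardson extrapolation on the trapezoidal column (denominator 4−1=3):
R(1,1) = (4·(-0.29644) − (-0.18460)) / 3 = -0.33372
R(2,1) = -0.32346 + (-0.32346 − (-0.29644))/3 = -0.33247
R(2,2) = -0.33247 + (-0.33247 − (-0.33372))/15 = -0.33239
(Column j=1 coincides with Simpson's rule on the same nodes.)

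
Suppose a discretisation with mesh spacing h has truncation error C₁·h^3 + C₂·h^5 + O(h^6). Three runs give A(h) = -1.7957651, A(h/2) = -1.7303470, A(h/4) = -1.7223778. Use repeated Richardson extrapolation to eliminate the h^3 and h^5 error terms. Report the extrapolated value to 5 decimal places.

First eliminate the h^3 term (factor 2^3 = 8):
  B₁ = (8·(-1.7303470) − (-1.7957651))/7 = -1.7210016
  B₂ = (8·(-1.7223778) − (-1.7303470))/7 = -1.7212393
Then eliminate the h^5 term (factor 2^5 = 32):
  (32·(-1.7212393) − (-1.7210016))/31 = -1.7212470

-1.72125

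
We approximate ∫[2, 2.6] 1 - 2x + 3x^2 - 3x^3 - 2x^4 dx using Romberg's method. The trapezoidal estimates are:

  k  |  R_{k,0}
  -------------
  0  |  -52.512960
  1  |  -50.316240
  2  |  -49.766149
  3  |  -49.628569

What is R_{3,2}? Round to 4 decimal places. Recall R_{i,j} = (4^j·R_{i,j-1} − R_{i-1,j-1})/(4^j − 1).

R_{2,1} = (4·(-49.766149) − (-50.316240)) / 3 = -49.582785
R_{3,1} = (4·(-49.628569) − (-49.766149)) / 3 = -49.582709
R_{3,2} = -49.582709 + (-49.582709 − (-49.582785))/15 = -49.582704

-49.5827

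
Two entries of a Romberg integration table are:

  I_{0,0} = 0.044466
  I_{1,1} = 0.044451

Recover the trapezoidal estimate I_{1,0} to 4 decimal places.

0.0445

From I_{1,1} = (4·I_{1,0} − I_{0,0})/3, solve for I_{1,0}:
4·I_{1,0} = 3·0.044451 + 0.044466 = 0.177819
I_{1,0} = 0.044455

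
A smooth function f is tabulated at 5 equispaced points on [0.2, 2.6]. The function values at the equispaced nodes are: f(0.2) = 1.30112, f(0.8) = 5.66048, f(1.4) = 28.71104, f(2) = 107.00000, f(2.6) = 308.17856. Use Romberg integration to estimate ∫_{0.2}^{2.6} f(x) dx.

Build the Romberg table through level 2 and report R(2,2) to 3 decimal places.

163.094

R(0,0) (trapezoid, 1 panel, h=2.4000): 371.37562
R(1,0) (trapezoid, 2 panels, h=1.2000): 220.14106
R(2,0) (trapezoid, 4 panels, h=0.6000): 177.66682
R(1,1) = 220.14106 + (220.14106 − 371.37562)/3 = 169.72954
R(2,1) = 177.66682 + (177.66682 − 220.14106)/3 = 163.50874
R(2,2) = 163.50874 + (163.50874 − 169.72954)/15 = 163.09402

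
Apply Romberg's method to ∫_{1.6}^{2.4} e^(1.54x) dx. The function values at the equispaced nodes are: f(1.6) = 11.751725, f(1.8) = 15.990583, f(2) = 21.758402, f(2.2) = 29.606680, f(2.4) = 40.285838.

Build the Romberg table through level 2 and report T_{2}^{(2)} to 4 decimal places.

18.5287

T_{0}^{(0)} (trapezoid, 1 panel, h=0.8000): 20.815025
T_{1}^{(0)} (trapezoid, 2 panels, h=0.4000): 19.110873
T_{2}^{(0)} (trapezoid, 4 panels, h=0.2000): 18.674889
T_{1}^{(1)} = 19.110873 + (19.110873 − 20.815025)/3 = 18.542822
T_{2}^{(1)} = 18.674889 + (18.674889 − 19.110873)/3 = 18.529561
T_{2}^{(2)} = 18.529561 + (18.529561 − 18.542822)/15 = 18.528677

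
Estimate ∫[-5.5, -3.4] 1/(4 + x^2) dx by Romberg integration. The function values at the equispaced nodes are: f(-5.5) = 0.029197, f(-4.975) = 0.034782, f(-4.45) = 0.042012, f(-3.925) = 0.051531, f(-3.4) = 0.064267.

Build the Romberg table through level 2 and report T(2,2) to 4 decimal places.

T(0,0) (trapezoid, 1 panel, h=2.1000): 0.098137
T(1,0) (trapezoid, 2 panels, h=1.0500): 0.093181
T(2,0) (trapezoid, 4 panels, h=0.5250): 0.091905
T(1,1) = 0.093181 + (0.093181 − 0.098137)/3 = 0.091529
T(2,1) = 0.091905 + (0.091905 − 0.093181)/3 = 0.091480
T(2,2) = 0.091480 + (0.091480 − 0.091529)/15 = 0.091477

0.0915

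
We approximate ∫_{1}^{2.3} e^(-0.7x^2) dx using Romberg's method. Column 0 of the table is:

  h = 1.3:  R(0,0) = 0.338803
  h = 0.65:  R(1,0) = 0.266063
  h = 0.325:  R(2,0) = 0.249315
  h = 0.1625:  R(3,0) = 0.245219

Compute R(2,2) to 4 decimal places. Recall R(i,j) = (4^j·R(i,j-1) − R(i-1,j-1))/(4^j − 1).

0.2439

Richardson extrapolation on the trapezoidal column (denominator 4−1=3):
R(1,1) = 0.266063 + (0.266063 − 0.338803)/3 = 0.241816
R(2,1) = (4·0.249315 − 0.266063) / 3 = 0.243732
R(2,2) = 0.243732 + (0.243732 − 0.241816)/15 = 0.243860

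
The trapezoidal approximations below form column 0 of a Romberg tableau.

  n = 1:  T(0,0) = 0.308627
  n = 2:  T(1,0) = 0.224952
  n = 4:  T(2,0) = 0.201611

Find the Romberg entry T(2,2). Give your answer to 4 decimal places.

0.1936

Richardson extrapolation on the trapezoidal column (denominator 4−1=3):
T(1,1) = 0.224952 + (0.224952 − 0.308627)/3 = 0.197060
T(2,1) = 0.201611 + (0.201611 − 0.224952)/3 = 0.193831
T(2,2) = (16·0.193831 − 0.197060) / 15 = 0.193616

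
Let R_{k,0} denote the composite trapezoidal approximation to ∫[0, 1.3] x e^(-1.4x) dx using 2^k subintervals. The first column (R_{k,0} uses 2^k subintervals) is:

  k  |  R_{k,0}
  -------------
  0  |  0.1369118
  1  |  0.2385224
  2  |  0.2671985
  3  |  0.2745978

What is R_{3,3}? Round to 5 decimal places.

Richardson extrapolation on the trapezoidal column (denominator 4−1=3):
R_{1,1} = 0.2385224 + (0.2385224 − 0.1369118)/3 = 0.2723926
R_{2,1} = (4·0.2671985 − 0.2385224) / 3 = 0.2767572
R_{3,1} = 0.2745978 + (0.2745978 − 0.2671985)/3 = 0.2770642
R_{2,2} = 0.2767572 + (0.2767572 − 0.2723926)/15 = 0.2770482
R_{3,2} = (16·0.2770642 − 0.2767572) / 15 = 0.2770847
R_{3,3} = (64·0.2770847 − 0.2770482) / 63 = 0.2770853

0.27709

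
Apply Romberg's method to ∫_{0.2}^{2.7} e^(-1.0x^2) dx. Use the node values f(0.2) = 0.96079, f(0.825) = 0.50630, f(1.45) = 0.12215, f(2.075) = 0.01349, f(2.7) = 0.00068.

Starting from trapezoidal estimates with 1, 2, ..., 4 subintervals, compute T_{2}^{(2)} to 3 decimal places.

0.690

T_{0}^{(0)} (trapezoid, 1 panel, h=2.5000): 1.20184
T_{1}^{(0)} (trapezoid, 2 panels, h=1.2500): 0.75361
T_{2}^{(0)} (trapezoid, 4 panels, h=0.6250): 0.70167
T_{1}^{(1)} = 0.75361 + (0.75361 − 1.20184)/3 = 0.60420
T_{2}^{(1)} = 0.70167 + (0.70167 − 0.75361)/3 = 0.68436
T_{2}^{(2)} = 0.68436 + (0.68436 − 0.60420)/15 = 0.68970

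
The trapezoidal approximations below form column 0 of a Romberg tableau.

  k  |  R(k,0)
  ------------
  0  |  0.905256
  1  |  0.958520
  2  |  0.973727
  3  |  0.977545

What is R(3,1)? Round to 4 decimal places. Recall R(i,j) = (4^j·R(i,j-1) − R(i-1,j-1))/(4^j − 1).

0.9788

R(3,1) = (4·0.977545 − 0.973727) / 3 = 0.978818
(Column j=1 coincides with Simpson's rule on the same nodes.)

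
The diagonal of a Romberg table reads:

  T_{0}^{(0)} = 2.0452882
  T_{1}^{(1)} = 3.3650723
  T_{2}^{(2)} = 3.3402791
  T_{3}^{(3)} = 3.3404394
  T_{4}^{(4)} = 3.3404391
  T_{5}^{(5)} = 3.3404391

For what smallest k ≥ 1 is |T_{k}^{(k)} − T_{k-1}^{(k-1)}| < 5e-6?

k = 4

|T_{1}^{(1)} − T_{0}^{(0)}| = 1.3197841 ≥ 5e-6
|T_{2}^{(2)} − T_{1}^{(1)}| = 0.0247932 ≥ 5e-6
|T_{3}^{(3)} − T_{2}^{(2)}| = 0.0001603 ≥ 5e-6
|T_{4}^{(4)} − T_{3}^{(3)}| = 0.0000003 < 5e-6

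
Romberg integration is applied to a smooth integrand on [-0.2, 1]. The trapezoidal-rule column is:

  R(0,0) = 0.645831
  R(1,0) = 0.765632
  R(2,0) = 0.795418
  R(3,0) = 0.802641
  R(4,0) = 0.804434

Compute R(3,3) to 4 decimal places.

Richardson extrapolation on the trapezoidal column (denominator 4−1=3):
R(1,1) = (4·0.765632 − 0.645831) / 3 = 0.805566
R(2,1) = 0.795418 + (0.795418 − 0.765632)/3 = 0.805347
R(3,1) = 0.802641 + (0.802641 − 0.795418)/3 = 0.805049
R(2,2) = (16·0.805347 − 0.805566) / 15 = 0.805332
R(3,2) = 0.805049 + (0.805049 − 0.805347)/15 = 0.805029
R(3,3) = 0.805029 + (0.805029 − 0.805332)/63 = 0.805024

0.8050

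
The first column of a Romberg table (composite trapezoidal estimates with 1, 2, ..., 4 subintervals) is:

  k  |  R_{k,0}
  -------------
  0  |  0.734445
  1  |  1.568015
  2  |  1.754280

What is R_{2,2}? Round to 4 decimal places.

R_{1,1} = (4·1.568015 − 0.734445) / 3 = 1.845872
R_{2,1} = 1.754280 + (1.754280 − 1.568015)/3 = 1.816368
R_{2,2} = (16·1.816368 − 1.845872) / 15 = 1.814401

1.8144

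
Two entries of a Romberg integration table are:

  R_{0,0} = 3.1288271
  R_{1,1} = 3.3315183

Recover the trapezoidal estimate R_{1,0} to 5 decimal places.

3.28085

From R_{1,1} = (4·R_{1,0} − R_{0,0})/3, solve for R_{1,0}:
4·R_{1,0} = 3·3.3315183 + 3.1288271 = 13.1233820
R_{1,0} = 3.2808455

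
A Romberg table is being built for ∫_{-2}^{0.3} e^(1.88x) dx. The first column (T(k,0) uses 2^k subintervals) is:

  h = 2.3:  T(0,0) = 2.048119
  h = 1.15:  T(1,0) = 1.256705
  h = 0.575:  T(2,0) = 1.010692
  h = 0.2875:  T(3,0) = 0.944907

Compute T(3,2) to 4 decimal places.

T(2,1) = 1.010692 + (1.010692 − 1.256705)/3 = 0.928688
T(3,1) = (4·0.944907 − 1.010692) / 3 = 0.922979
T(3,2) = (16·0.922979 − 0.928688) / 15 = 0.922598

0.9226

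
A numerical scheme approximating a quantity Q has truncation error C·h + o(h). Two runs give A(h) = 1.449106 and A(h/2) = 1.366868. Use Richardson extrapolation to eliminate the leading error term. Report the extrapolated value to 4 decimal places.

1.2846

The leading error scales as h; refining by a factor of 2 reduces it by 2^1 = 2.
Extrapolated value = (2·A(h/2) − A(h)) / (2 − 1)
= (2·1.366868 − 1.449106) / 1
= 1.284630 / 1 = 1.284630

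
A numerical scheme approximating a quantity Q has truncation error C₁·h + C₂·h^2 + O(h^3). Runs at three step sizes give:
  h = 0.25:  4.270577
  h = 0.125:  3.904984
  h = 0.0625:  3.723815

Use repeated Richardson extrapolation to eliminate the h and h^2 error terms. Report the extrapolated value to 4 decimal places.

3.5437

First eliminate the h term (factor 2^1 = 2):
  B₁ = (2·3.904984 − 4.270577)/1 = 3.539391
  B₂ = (2·3.723815 − 3.904984)/1 = 3.542646
Then eliminate the h^2 term (factor 2^2 = 4):
  (4·3.542646 − 3.539391)/3 = 3.543731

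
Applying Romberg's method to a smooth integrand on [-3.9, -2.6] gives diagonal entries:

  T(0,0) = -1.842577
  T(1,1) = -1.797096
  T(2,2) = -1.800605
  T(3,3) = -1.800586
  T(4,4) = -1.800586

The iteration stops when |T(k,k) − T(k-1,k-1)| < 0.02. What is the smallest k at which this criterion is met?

|T(1,1) − T(0,0)| = 0.045481 ≥ 0.02
|T(2,2) − T(1,1)| = 0.003509 < 0.02

k = 2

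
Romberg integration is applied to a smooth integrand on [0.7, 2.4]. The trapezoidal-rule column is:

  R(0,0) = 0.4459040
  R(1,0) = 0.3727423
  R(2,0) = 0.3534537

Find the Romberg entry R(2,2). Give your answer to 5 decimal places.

0.34694

R(1,1) = (4·0.3727423 − 0.4459040) / 3 = 0.3483551
R(2,1) = 0.3534537 + (0.3534537 − 0.3727423)/3 = 0.3470242
R(2,2) = (16·0.3470242 − 0.3483551) / 15 = 0.3469355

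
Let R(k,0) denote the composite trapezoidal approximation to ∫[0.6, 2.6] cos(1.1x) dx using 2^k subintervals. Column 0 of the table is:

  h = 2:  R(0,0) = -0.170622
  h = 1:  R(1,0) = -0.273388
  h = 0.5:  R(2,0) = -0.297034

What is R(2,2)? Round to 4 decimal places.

R(1,1) = -0.273388 + (-0.273388 − (-0.170622))/3 = -0.307643
R(2,1) = (4·(-0.297034) − (-0.273388)) / 3 = -0.304916
R(2,2) = (16·(-0.304916) − (-0.307643)) / 15 = -0.304734

-0.3047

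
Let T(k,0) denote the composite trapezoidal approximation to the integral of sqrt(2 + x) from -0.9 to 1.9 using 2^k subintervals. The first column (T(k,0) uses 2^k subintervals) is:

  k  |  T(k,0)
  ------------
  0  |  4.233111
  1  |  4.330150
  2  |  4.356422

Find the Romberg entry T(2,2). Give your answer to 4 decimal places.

Richardson extrapolation on the trapezoidal column (denominator 4−1=3):
T(1,1) = 4.330150 + (4.330150 − 4.233111)/3 = 4.362496
T(2,1) = 4.356422 + (4.356422 − 4.330150)/3 = 4.365179
T(2,2) = (16·4.365179 − 4.362496) / 15 = 4.365358

4.3654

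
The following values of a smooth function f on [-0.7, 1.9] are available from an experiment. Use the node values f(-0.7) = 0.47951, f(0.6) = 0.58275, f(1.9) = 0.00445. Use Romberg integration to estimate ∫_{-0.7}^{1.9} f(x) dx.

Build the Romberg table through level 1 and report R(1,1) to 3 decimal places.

1.220

R(0,0) (trapezoid, 1 panel, h=2.6000): 0.62915
R(1,0) (trapezoid, 2 panels, h=1.3000): 1.07215
R(1,1) = 1.07215 + (1.07215 − 0.62915)/3 = 1.21982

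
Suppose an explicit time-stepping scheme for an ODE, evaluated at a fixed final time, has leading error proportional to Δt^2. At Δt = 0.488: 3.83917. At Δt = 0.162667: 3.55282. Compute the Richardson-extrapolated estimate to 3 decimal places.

The leading error scales as Δt^2; refining by a factor of 3 reduces it by 3^2 = 9.
Extrapolated value = (9·A(Δt/3) − A(Δt)) / (9 − 1)
= (9·3.55282 − 3.83917) / 8
= 28.13621 / 8 = 3.51703

3.517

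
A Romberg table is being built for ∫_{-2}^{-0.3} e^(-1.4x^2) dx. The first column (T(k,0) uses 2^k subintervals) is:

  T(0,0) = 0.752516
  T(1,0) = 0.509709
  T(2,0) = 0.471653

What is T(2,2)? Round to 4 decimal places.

0.4610

Richardson extrapolation on the trapezoidal column (denominator 4−1=3):
T(1,1) = (4·0.509709 − 0.752516) / 3 = 0.428773
T(2,1) = (4·0.471653 − 0.509709) / 3 = 0.458968
T(2,2) = (16·0.458968 − 0.428773) / 15 = 0.460981
(Column j=1 coincides with Simpson's rule on the same nodes.)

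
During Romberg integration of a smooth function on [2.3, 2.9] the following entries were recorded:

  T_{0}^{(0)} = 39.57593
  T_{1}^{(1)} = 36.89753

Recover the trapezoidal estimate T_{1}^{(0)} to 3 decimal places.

From T_{1}^{(1)} = (4·T_{1}^{(0)} − T_{0}^{(0)})/3, solve for T_{1}^{(0)}:
4·T_{1}^{(0)} = 3·36.89753 + 39.57593 = 150.26852
T_{1}^{(0)} = 37.56713

37.567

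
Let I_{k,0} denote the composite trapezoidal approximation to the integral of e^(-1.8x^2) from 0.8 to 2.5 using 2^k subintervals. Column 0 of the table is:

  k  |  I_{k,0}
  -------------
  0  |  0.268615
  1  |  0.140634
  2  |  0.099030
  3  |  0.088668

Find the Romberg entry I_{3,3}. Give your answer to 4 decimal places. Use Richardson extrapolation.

0.0852

Richardson extrapolation on the trapezoidal column (denominator 4−1=3):
I_{1,1} = 0.140634 + (0.140634 − 0.268615)/3 = 0.097974
I_{2,1} = (4·0.099030 − 0.140634) / 3 = 0.085162
I_{3,1} = (4·0.088668 − 0.099030) / 3 = 0.085214
I_{2,2} = 0.085162 + (0.085162 − 0.097974)/15 = 0.084308
I_{3,2} = 0.085214 + (0.085214 − 0.085162)/15 = 0.085217
I_{3,3} = (64·0.085217 − 0.084308) / 63 = 0.085231
(Column j=1 coincides with Simpson's rule on the same nodes.)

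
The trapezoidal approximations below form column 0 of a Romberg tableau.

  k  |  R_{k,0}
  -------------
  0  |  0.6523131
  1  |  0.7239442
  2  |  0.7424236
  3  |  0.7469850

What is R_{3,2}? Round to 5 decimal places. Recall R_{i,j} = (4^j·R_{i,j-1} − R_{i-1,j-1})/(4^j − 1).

0.74850

Richardson extrapolation on the trapezoidal column (denominator 4−1=3):
R_{2,1} = 0.7424236 + (0.7424236 − 0.7239442)/3 = 0.7485834
R_{3,1} = (4·0.7469850 − 0.7424236) / 3 = 0.7485055
R_{3,2} = (16·0.7485055 − 0.7485834) / 15 = 0.7485003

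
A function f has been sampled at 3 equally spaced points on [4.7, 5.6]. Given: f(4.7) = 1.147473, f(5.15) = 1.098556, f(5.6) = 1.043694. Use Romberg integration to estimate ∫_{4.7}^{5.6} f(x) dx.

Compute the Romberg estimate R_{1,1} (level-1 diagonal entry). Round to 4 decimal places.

0.9878

R_{0,0} (trapezoid, 1 panel, h=0.9000): 0.986025
R_{1,0} (trapezoid, 2 panels, h=0.4500): 0.987363
R_{1,1} = 0.987363 + (0.987363 − 0.986025)/3 = 0.987809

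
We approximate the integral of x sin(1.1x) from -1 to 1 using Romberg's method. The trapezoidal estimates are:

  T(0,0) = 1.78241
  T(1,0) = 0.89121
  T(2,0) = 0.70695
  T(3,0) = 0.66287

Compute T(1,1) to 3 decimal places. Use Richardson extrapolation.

T(1,1) = 0.89121 + (0.89121 − 1.78241)/3 = 0.59414

0.594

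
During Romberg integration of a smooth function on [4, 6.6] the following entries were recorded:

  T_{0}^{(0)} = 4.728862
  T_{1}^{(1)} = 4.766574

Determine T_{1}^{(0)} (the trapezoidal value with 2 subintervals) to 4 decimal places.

4.7571

From T_{1}^{(1)} = (4·T_{1}^{(0)} − T_{0}^{(0)})/3, solve for T_{1}^{(0)}:
4·T_{1}^{(0)} = 3·4.766574 + 4.728862 = 19.028584
T_{1}^{(0)} = 4.757146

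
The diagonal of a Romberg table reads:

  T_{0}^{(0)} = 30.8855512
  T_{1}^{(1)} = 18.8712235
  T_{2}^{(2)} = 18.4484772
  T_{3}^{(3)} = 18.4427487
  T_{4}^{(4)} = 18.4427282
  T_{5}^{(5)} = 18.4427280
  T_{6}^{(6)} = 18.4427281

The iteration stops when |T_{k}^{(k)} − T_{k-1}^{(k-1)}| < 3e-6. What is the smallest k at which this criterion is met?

|T_{1}^{(1)} − T_{0}^{(0)}| = 12.0143277 ≥ 3e-6
|T_{2}^{(2)} − T_{1}^{(1)}| = 0.4227463 ≥ 3e-6
|T_{3}^{(3)} − T_{2}^{(2)}| = 0.0057285 ≥ 3e-6
|T_{4}^{(4)} − T_{3}^{(3)}| = 0.0000205 ≥ 3e-6
|T_{5}^{(5)} − T_{4}^{(4)}| = 0.0000002 < 3e-6

k = 5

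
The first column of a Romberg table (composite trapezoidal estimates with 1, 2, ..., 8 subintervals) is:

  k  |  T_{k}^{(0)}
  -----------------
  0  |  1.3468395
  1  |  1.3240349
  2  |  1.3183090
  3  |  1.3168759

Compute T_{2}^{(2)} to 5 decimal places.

1.31640

T_{1}^{(1)} = (4·1.3240349 − 1.3468395) / 3 = 1.3164334
T_{2}^{(1)} = (4·1.3183090 − 1.3240349) / 3 = 1.3164004
T_{2}^{(2)} = 1.3164004 + (1.3164004 − 1.3164334)/15 = 1.3163982
(Column j=1 coincides with Simpson's rule on the same nodes.)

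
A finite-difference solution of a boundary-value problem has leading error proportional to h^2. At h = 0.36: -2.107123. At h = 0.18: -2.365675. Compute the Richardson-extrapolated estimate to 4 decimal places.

The leading error scales as h^2; refining by a factor of 2 reduces it by 2^2 = 4.
Extrapolated value = (4·A(h/2) − A(h)) / (4 − 1)
= (4·(-2.365675) − (-2.107123)) / 3
= -7.355577 / 3 = -2.451859

-2.4519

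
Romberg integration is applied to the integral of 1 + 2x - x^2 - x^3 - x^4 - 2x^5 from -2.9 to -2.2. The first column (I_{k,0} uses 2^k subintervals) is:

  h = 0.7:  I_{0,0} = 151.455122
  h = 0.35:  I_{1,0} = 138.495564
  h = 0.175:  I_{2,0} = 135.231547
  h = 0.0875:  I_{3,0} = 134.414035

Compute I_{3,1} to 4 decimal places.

134.1415

I_{3,1} = (4·134.414035 − 135.231547) / 3 = 134.141531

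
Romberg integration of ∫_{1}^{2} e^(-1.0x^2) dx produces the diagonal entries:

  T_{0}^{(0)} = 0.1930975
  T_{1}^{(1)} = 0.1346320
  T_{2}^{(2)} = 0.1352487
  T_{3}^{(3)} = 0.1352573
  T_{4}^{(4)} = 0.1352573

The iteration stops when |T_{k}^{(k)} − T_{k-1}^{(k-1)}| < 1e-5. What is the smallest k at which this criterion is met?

|T_{1}^{(1)} − T_{0}^{(0)}| = 0.0584655 ≥ 1e-5
|T_{2}^{(2)} − T_{1}^{(1)}| = 0.0006167 ≥ 1e-5
|T_{3}^{(3)} − T_{2}^{(2)}| = 0.0000086 < 1e-5

k = 3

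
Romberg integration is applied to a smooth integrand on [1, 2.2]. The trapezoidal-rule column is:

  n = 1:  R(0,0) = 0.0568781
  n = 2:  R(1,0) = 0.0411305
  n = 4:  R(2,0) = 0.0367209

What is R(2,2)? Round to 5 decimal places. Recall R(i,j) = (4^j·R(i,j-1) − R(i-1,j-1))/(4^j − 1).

Richardson extrapolation on the trapezoidal column (denominator 4−1=3):
R(1,1) = (4·0.0411305 − 0.0568781) / 3 = 0.0358813
R(2,1) = (4·0.0367209 − 0.0411305) / 3 = 0.0352510
R(2,2) = (16·0.0352510 − 0.0358813) / 15 = 0.0352090

0.03521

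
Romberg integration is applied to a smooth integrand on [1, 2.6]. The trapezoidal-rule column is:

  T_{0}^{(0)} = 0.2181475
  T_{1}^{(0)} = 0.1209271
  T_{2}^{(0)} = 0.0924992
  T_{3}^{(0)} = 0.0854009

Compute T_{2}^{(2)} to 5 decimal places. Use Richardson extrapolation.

0.08266

T_{1}^{(1)} = (4·0.1209271 − 0.2181475) / 3 = 0.0885203
T_{2}^{(1)} = 0.0924992 + (0.0924992 − 0.1209271)/3 = 0.0830232
T_{2}^{(2)} = 0.0830232 + (0.0830232 − 0.0885203)/15 = 0.0826567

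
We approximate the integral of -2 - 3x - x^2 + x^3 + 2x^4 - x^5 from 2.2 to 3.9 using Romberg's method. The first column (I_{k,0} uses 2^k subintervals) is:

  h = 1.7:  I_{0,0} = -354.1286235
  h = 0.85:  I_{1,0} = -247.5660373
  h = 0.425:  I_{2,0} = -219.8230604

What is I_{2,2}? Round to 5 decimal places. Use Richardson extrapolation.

-210.47742

Richardson extrapolation on the trapezoidal column (denominator 4−1=3):
I_{1,1} = -247.5660373 + (-247.5660373 − (-354.1286235))/3 = -212.0451752
I_{2,1} = (4·(-219.8230604) − (-247.5660373)) / 3 = -210.5754014
I_{2,2} = -210.5754014 + (-210.5754014 − (-212.0451752))/15 = -210.4774165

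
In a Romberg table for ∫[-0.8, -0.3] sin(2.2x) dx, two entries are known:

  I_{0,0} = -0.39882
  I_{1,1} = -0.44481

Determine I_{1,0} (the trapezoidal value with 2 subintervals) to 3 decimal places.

From I_{1,1} = (4·I_{1,0} − I_{0,0})/3, solve for I_{1,0}:
4·I_{1,0} = 3·(-0.44481) + (-0.39882) = -1.73325
I_{1,0} = -0.43331

-0.433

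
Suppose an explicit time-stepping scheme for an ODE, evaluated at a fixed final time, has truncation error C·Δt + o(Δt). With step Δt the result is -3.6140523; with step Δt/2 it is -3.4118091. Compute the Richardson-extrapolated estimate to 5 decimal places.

Extrapolated value = (2·A(Δt/2) − A(Δt)) / (2 − 1)
= (2·(-3.4118091) − (-3.6140523)) / 1
= -3.2095659 / 1 = -3.2095659

-3.20957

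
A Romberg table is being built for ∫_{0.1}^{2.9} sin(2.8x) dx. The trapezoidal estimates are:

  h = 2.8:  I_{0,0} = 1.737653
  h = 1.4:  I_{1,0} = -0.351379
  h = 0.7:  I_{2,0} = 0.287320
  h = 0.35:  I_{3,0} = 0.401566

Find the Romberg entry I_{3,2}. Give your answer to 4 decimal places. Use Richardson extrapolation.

0.4356

Richardson extrapolation on the trapezoidal column (denominator 4−1=3):
I_{2,1} = (4·0.287320 − (-0.351379)) / 3 = 0.500220
I_{3,1} = 0.401566 + (0.401566 − 0.287320)/3 = 0.439648
I_{3,2} = 0.439648 + (0.439648 − 0.500220)/15 = 0.435610
(Column j=1 coincides with Simpson's rule on the same nodes.)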